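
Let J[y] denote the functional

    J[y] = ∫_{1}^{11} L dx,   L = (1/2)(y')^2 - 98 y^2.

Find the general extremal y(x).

The Lagrangian is L = (1/2)(y')^2 - 98 y^2.
∂L/∂y = -196y.
∂L/∂y' = y'.
The Euler-Lagrange equation d/dx(∂L/∂y') − ∂L/∂y = 0 becomes:
    y'' + 196 y = 0
General solution: y(x) = A sin(14x) + B cos(14x), where A and B are arbitrary constants fixed by the endpoint conditions.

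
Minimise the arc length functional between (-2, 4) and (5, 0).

Arc-length functional: J[y] = ∫ sqrt(1 + (y')^2) dx.
Lagrangian L = sqrt(1 + (y')^2) has no explicit y dependence, so ∂L/∂y = 0 and the Euler-Lagrange equation gives
    d/dx( y' / sqrt(1 + (y')^2) ) = 0  ⇒  y' / sqrt(1 + (y')^2) = const.
Hence y' is constant, so y(x) is affine.
Fitting the endpoints (-2, 4) and (5, 0):
    slope m = (0 − 4) / (5 − (-2)) = -4/7,
    intercept c = 4 − m·(-2) = 20/7.
Extremal: y(x) = (-4/7) x + 20/7.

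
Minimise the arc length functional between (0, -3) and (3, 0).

Arc-length functional: J[y] = ∫ sqrt(1 + (y')^2) dx.
Lagrangian L = sqrt(1 + (y')^2) has no explicit y dependence, so ∂L/∂y = 0 and the Euler-Lagrange equation gives
    d/dx( y' / sqrt(1 + (y')^2) ) = 0  ⇒  y' / sqrt(1 + (y')^2) = const.
Hence y' is constant, so y(x) is affine.
Fitting the endpoints (0, -3) and (3, 0):
    slope m = (0 − (-3)) / (3 − 0) = 1,
    intercept c = (-3) − m·0 = -3.
Extremal: y(x) = x - 3.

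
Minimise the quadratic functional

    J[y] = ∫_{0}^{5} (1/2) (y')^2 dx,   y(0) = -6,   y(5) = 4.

The Lagrangian is L = (1/2) (y')^2.
Compute ∂L/∂y = 0, ∂L/∂y' = y'.
The Euler-Lagrange equation d/dx(∂L/∂y') − ∂L/∂y = 0 reduces to
    y'' = 0.
Its general solution is
    y(x) = A x + B,
with A, B fixed by the endpoint conditions.
Applying the endpoint conditions y(0) = -6 and y(5) = 4: solve A·0 + B = -6 and A·5 + B = 4. Subtracting gives A(5 − 0) = 4 − -6, so A = 2, and B = -6 − A·0 = -6. Therefore
    y(x) = 2 x - 6.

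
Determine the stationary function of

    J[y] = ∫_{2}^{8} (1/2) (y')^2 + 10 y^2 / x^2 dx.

The Lagrangian is L = (1/2) (y')^2 + 10 y^2 / x^2.
Compute ∂L/∂y = 20y/x^2, ∂L/∂y' = y'.
The Euler-Lagrange equation d/dx(∂L/∂y') − ∂L/∂y = 0 reduces to
    y'' − 20/x^2 · y = 0  (x > 0).
Its general solution is
    y(x) = A x^5 + B x^(-4),
with A, B fixed by the endpoint conditions.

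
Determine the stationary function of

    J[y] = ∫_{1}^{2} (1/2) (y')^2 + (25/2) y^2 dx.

The Lagrangian is L = (1/2) (y')^2 + (25/2) y^2.
Compute ∂L/∂y = 25y, ∂L/∂y' = y'.
The Euler-Lagrange equation d/dx(∂L/∂y') − ∂L/∂y = 0 reduces to
    y'' − 25 y = 0.
Its general solution is
    y(x) = A e^(5x) + B e^(−5x),
with A, B fixed by the endpoint conditions.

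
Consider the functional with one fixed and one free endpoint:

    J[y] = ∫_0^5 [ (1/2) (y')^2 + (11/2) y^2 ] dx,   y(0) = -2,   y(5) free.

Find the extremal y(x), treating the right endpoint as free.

The Lagrangian L = (1/2) (y')^2 + (11/2) y^2 gives
    ∂L/∂y = 11 y,   ∂L/∂y' = y'.
Euler-Lagrange: y'' − 11 y = 0.
With k = sqrt(11), the general solution is
    y(x) = A cosh(sqrt(11) x) + B sinh(sqrt(11) x).
Fixed left endpoint y(0) = -2 ⇒ A = -2.
The right endpoint x = 5 is free, so the natural (transversality) condition is ∂L/∂y' |_{x=5} = 0, i.e. y'(5) = 0.
Compute y'(x) = A k sinh(k x) + B k cosh(k x), so
    y'(5) = A k sinh(k·5) + B k cosh(k·5) = 0
    ⇒ B = −A tanh(k·5) = 2 tanh(sqrt(11)·5).
Therefore the extremal is
    y(x) = −2 cosh(sqrt(11) x) + 2 tanh(sqrt(11)·5) sinh(sqrt(11) x).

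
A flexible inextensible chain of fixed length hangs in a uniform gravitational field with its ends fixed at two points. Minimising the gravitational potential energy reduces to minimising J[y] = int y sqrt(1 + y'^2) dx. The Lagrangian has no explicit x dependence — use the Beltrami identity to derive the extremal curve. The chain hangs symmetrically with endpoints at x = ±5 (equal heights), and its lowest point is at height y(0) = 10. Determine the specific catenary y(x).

The Lagrangian L(y, y') = y sqrt(1 + y'^2) has no explicit x dependence, so the Beltrami identity applies:
    L − y' ∂L/∂y' = C.
Compute ∂L/∂y' = y · y' / sqrt(1 + y'^2). Then
    L − y' ∂L/∂y'
    = y sqrt(1 + y'^2) − y · y'^2 / sqrt(1 + y'^2)
    = y (1 + y'^2 − y'^2) / sqrt(1 + y'^2)
    = y / sqrt(1 + y'^2) = C.
Squaring gives y^2 = C^2 (1 + y'^2), i.e.
    y'^2 = y^2 / C^2 − 1.
Separating variables,
    dy / sqrt(y^2 − C^2) = dx / C,
and integrating gives arccosh(y / C) = (x − a)/C, so
    y(x) = C cosh((x − a)/C),
the catenary. The constants C and a are fixed by the two endpoint conditions (and, for the hanging-chain problem, the length constraint selects C).
Now fit the given data. The endpoints x = ±5 are symmetric at equal height, so the catenary is even about its minimum: a = 0 and y(x) = C cosh(x/C). The lowest point is y(0) = C cosh(0) = C, and we are told y(0) = 10, so C = 10. Therefore
    y(x) = 10 cosh(x/10),
and at the endpoints
    y(±5) = 10 cosh(5/10).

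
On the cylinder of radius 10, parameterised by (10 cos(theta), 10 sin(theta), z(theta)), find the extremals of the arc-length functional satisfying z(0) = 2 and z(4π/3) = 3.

Parameterise the cylinder of radius R = 10 as
    r(θ) = (10 cos θ, 10 sin θ, z(θ)).
The arc-length element is
    ds = sqrt(100 + (dz/dθ)^2) dθ,
so the Lagrangian is L = sqrt(100 + z'^2).
L depends on z' only, not on z or θ, so ∂L/∂z = 0 and
    ∂L/∂z' = z' / sqrt(100 + z'^2).
The Euler-Lagrange equation gives
    d/dθ( z' / sqrt(100 + z'^2) ) = 0,
so z' is constant. Integrating once:
    z(θ) = a θ + b,
a helix on the cylinder (a straight line when the cylinder is unrolled). The constants a, b are determined by the endpoint conditions.
With endpoint conditions z(0) = 2 and z(4π/3) = 3: from z(0) = b we get b = 2, and a·4π/3 + 2 = 3 gives a = 3/(4π), so
    z(θ) = (3/(4π)) θ + 2.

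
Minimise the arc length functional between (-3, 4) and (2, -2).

Arc-length functional: J[y] = ∫ sqrt(1 + (y')^2) dx.
Lagrangian L = sqrt(1 + (y')^2) has no explicit y dependence, so ∂L/∂y = 0 and the Euler-Lagrange equation gives
    d/dx( y' / sqrt(1 + (y')^2) ) = 0  ⇒  y' / sqrt(1 + (y')^2) = const.
Hence y' is constant, so y(x) is affine.
Fitting the endpoints (-3, 4) and (2, -2):
    slope m = ((-2) − 4) / (2 − (-3)) = -6/5,
    intercept c = 4 − m·(-3) = 2/5.
Extremal: y(x) = (-6/5) x + 2/5.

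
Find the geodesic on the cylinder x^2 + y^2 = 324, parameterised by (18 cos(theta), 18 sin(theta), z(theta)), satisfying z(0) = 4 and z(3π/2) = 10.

Parameterise the cylinder of radius R = 18 as
    r(θ) = (18 cos θ, 18 sin θ, z(θ)).
The arc-length element is
    ds = sqrt(324 + (dz/dθ)^2) dθ,
so the Lagrangian is L = sqrt(324 + z'^2).
L depends on z' only, not on z or θ, so ∂L/∂z = 0 and
    ∂L/∂z' = z' / sqrt(324 + z'^2).
The Euler-Lagrange equation gives
    d/dθ( z' / sqrt(324 + z'^2) ) = 0,
so z' is constant. Integrating once:
    z(θ) = a θ + b,
a helix on the cylinder (a straight line when the cylinder is unrolled). The constants a, b are determined by the endpoint conditions.
With endpoint conditions z(0) = 4 and z(3π/2) = 10: from z(0) = b we get b = 4, and a·3π/2 + 4 = 10 gives a = 4/π, so
    z(θ) = (4/π) θ + 4.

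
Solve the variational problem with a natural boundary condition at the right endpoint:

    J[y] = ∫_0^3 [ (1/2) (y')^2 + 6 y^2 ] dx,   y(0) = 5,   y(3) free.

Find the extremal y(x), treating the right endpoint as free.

The Lagrangian L = (1/2) (y')^2 + 6 y^2 gives
    ∂L/∂y = 12 y,   ∂L/∂y' = y'.
Euler-Lagrange: y'' − 12 y = 0.
With k = sqrt(12), the general solution is
    y(x) = A cosh(sqrt(12) x) + B sinh(sqrt(12) x).
Fixed left endpoint y(0) = 5 ⇒ A = 5.
The right endpoint x = 3 is free, so the natural (transversality) condition is ∂L/∂y' |_{x=3} = 0, i.e. y'(3) = 0.
Compute y'(x) = A k sinh(k x) + B k cosh(k x), so
    y'(3) = A k sinh(k·3) + B k cosh(k·3) = 0
    ⇒ B = −A tanh(k·3) = − 5 tanh(sqrt(12)·3).
Therefore the extremal is
    y(x) = 5 cosh(sqrt(12) x) − 5 tanh(sqrt(12)·3) sinh(sqrt(12) x).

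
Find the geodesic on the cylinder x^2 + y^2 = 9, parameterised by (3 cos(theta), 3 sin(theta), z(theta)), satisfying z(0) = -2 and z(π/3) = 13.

Parameterise the cylinder of radius R = 3 as
    r(θ) = (3 cos θ, 3 sin θ, z(θ)).
The arc-length element is
    ds = sqrt(9 + (dz/dθ)^2) dθ,
so the Lagrangian is L = sqrt(9 + z'^2).
L depends on z' only, not on z or θ, so ∂L/∂z = 0 and
    ∂L/∂z' = z' / sqrt(9 + z'^2).
The Euler-Lagrange equation gives
    d/dθ( z' / sqrt(9 + z'^2) ) = 0,
so z' is constant. Integrating once:
    z(θ) = a θ + b,
a helix on the cylinder (a straight line when the cylinder is unrolled). The constants a, b are determined by the endpoint conditions.
With endpoint conditions z(0) = -2 and z(π/3) = 13: from z(0) = b we get b = -2, and a·π/3 + -2 = 13 gives a = 45/π, so
    z(θ) = (45/π) θ − 2.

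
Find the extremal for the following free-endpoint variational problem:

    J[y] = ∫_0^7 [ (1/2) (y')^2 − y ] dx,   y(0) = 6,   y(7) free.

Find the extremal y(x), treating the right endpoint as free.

The Lagrangian L = (1/2) (y')^2 − y gives
    ∂L/∂y = −1,   ∂L/∂y' = y'.
Euler-Lagrange: d/dx(y') − (−1) = 0, i.e. y'' + 1 = 0, so
    y(x) = −(1/2) x^2 + C1 x + C2.
Fixed left endpoint y(0) = 6 ⇒ C2 = 6.
The right endpoint x = 7 is free, so the natural (transversality) condition is ∂L/∂y' |_{x=7} = 0, i.e. y'(7) = 0.
Compute y'(x) = −1 x + C1, so y'(7) = −7 + C1 = 0 ⇒ C1 = 7.
Therefore the extremal is
    y(x) = −x^2/2 + 7 x + 6.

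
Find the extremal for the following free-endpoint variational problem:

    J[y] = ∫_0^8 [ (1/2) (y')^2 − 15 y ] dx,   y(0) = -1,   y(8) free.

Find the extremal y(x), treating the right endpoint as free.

The Lagrangian L = (1/2) (y')^2 − 15 y gives
    ∂L/∂y = −15,   ∂L/∂y' = y'.
Euler-Lagrange: d/dx(y') − (−15) = 0, i.e. y'' + 15 = 0, so
    y(x) = −(15/2) x^2 + C1 x + C2.
Fixed left endpoint y(0) = -1 ⇒ C2 = -1.
The right endpoint x = 8 is free, so the natural (transversality) condition is ∂L/∂y' |_{x=8} = 0, i.e. y'(8) = 0.
Compute y'(x) = −15 x + C1, so y'(8) = −120 + C1 = 0 ⇒ C1 = 120.
Therefore the extremal is
    y(x) = −(15/2) x^2 + 120 x − 1.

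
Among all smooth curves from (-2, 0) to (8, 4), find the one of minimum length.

Arc-length functional: J[y] = ∫ sqrt(1 + (y')^2) dx.
Lagrangian L = sqrt(1 + (y')^2) has no explicit y dependence, so ∂L/∂y = 0 and the Euler-Lagrange equation gives
    d/dx( y' / sqrt(1 + (y')^2) ) = 0  ⇒  y' / sqrt(1 + (y')^2) = const.
Hence y' is constant, so y(x) is affine.
Fitting the endpoints (-2, 0) and (8, 4):
    slope m = (4 − 0) / (8 − (-2)) = 2/5,
    intercept c = 0 − m·(-2) = 4/5.
Extremal: y(x) = (2/5) x + 4/5.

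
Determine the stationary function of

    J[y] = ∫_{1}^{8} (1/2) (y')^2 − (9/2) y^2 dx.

The Lagrangian is L = (1/2) (y')^2 − (9/2) y^2.
Compute ∂L/∂y = -9y, ∂L/∂y' = y'.
The Euler-Lagrange equation d/dx(∂L/∂y') − ∂L/∂y = 0 reduces to
    y'' + 9 y = 0.
Its general solution is
    y(x) = A sin(3x) + B cos(3x),
with A, B fixed by the endpoint conditions.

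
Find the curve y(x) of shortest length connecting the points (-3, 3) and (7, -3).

Arc-length functional: J[y] = ∫ sqrt(1 + (y')^2) dx.
Lagrangian L = sqrt(1 + (y')^2) has no explicit y dependence, so ∂L/∂y = 0 and the Euler-Lagrange equation gives
    d/dx( y' / sqrt(1 + (y')^2) ) = 0  ⇒  y' / sqrt(1 + (y')^2) = const.
Hence y' is constant, so y(x) is affine.
Fitting the endpoints (-3, 3) and (7, -3):
    slope m = ((-3) − 3) / (7 − (-3)) = -3/5,
    intercept c = 3 − m·(-3) = 6/5.
Extremal: y(x) = (-3/5) x + 6/5.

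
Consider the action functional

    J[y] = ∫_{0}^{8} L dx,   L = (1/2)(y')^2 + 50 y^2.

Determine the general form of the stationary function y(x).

The Lagrangian is L = (1/2)(y')^2 + 50 y^2.
∂L/∂y = 100y.
∂L/∂y' = y'.
The Euler-Lagrange equation d/dx(∂L/∂y') − ∂L/∂y = 0 becomes:
    y'' - 100 y = 0
General solution: y(x) = A e^(10x) + B e^(-10x), where A and B are arbitrary constants fixed by the endpoint conditions.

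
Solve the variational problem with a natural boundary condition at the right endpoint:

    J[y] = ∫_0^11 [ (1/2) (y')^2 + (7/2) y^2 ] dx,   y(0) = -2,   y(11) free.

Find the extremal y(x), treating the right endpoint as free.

The Lagrangian L = (1/2) (y')^2 + (7/2) y^2 gives
    ∂L/∂y = 7 y,   ∂L/∂y' = y'.
Euler-Lagrange: y'' − 7 y = 0.
With k = sqrt(7), the general solution is
    y(x) = A cosh(sqrt(7) x) + B sinh(sqrt(7) x).
Fixed left endpoint y(0) = -2 ⇒ A = -2.
The right endpoint x = 11 is free, so the natural (transversality) condition is ∂L/∂y' |_{x=11} = 0, i.e. y'(11) = 0.
Compute y'(x) = A k sinh(k x) + B k cosh(k x), so
    y'(11) = A k sinh(k·11) + B k cosh(k·11) = 0
    ⇒ B = −A tanh(k·11) = 2 tanh(sqrt(7)·11).
Therefore the extremal is
    y(x) = −2 cosh(sqrt(7) x) + 2 tanh(sqrt(7)·11) sinh(sqrt(7) x).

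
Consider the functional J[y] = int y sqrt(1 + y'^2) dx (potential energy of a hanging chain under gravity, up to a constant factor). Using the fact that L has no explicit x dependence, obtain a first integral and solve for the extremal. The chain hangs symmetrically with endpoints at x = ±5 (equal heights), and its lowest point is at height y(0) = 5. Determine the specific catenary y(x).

The Lagrangian L(y, y') = y sqrt(1 + y'^2) has no explicit x dependence, so the Beltrami identity applies:
    L − y' ∂L/∂y' = C.
Compute ∂L/∂y' = y · y' / sqrt(1 + y'^2). Then
    L − y' ∂L/∂y'
    = y sqrt(1 + y'^2) − y · y'^2 / sqrt(1 + y'^2)
    = y (1 + y'^2 − y'^2) / sqrt(1 + y'^2)
    = y / sqrt(1 + y'^2) = C.
Squaring gives y^2 = C^2 (1 + y'^2), i.e.
    y'^2 = y^2 / C^2 − 1.
Separating variables,
    dy / sqrt(y^2 − C^2) = dx / C,
and integrating gives arccosh(y / C) = (x − a)/C, so
    y(x) = C cosh((x − a)/C),
the catenary. The constants C and a are fixed by the two endpoint conditions (and, for the hanging-chain problem, the length constraint selects C).
Now fit the given data. The endpoints x = ±5 are symmetric at equal height, so the catenary is even about its minimum: a = 0 and y(x) = C cosh(x/C). The lowest point is y(0) = C cosh(0) = C, and we are told y(0) = 5, so C = 5. Therefore
    y(x) = 5 cosh(x/5),
and at the endpoints
    y(±5) = 5 cosh(5/5).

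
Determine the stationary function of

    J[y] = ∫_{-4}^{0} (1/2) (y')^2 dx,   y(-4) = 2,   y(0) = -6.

The Lagrangian is L = (1/2) (y')^2.
Compute ∂L/∂y = 0, ∂L/∂y' = y'.
The Euler-Lagrange equation d/dx(∂L/∂y') − ∂L/∂y = 0 reduces to
    y'' = 0.
Its general solution is
    y(x) = A x + B,
with A, B fixed by the endpoint conditions.
Applying the endpoint conditions y(-4) = 2 and y(0) = -6: solve A·-4 + B = 2 and A·0 + B = -6. Subtracting gives A(0 − -4) = -6 − 2, so A = -2, and B = 2 − A·-4 = -6. Therefore
    y(x) = -2 x - 6.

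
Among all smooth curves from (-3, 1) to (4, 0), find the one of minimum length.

Arc-length functional: J[y] = ∫ sqrt(1 + (y')^2) dx.
Lagrangian L = sqrt(1 + (y')^2) has no explicit y dependence, so ∂L/∂y = 0 and the Euler-Lagrange equation gives
    d/dx( y' / sqrt(1 + (y')^2) ) = 0  ⇒  y' / sqrt(1 + (y')^2) = const.
Hence y' is constant, so y(x) is affine.
Fitting the endpoints (-3, 1) and (4, 0):
    slope m = (0 − 1) / (4 − (-3)) = -1/7,
    intercept c = 1 − m·(-3) = 4/7.
Extremal: y(x) = (-1/7) x + 4/7.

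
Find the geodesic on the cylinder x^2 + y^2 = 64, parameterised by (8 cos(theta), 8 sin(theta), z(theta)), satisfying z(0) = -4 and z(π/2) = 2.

Parameterise the cylinder of radius R = 8 as
    r(θ) = (8 cos θ, 8 sin θ, z(θ)).
The arc-length element is
    ds = sqrt(64 + (dz/dθ)^2) dθ,
so the Lagrangian is L = sqrt(64 + z'^2).
L depends on z' only, not on z or θ, so ∂L/∂z = 0 and
    ∂L/∂z' = z' / sqrt(64 + z'^2).
The Euler-Lagrange equation gives
    d/dθ( z' / sqrt(64 + z'^2) ) = 0,
so z' is constant. Integrating once:
    z(θ) = a θ + b,
a helix on the cylinder (a straight line when the cylinder is unrolled). The constants a, b are determined by the endpoint conditions.
With endpoint conditions z(0) = -4 and z(π/2) = 2: from z(0) = b we get b = -4, and a·π/2 + -4 = 2 gives a = 12/π, so
    z(θ) = (12/π) θ − 4.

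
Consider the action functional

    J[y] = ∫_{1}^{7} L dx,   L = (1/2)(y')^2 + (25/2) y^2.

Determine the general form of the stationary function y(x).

The Lagrangian is L = (1/2)(y')^2 + (25/2) y^2.
∂L/∂y = 25y.
∂L/∂y' = y'.
The Euler-Lagrange equation d/dx(∂L/∂y') − ∂L/∂y = 0 becomes:
    y'' - 25 y = 0
General solution: y(x) = A e^(5x) + B e^(-5x), where A and B are arbitrary constants fixed by the endpoint conditions.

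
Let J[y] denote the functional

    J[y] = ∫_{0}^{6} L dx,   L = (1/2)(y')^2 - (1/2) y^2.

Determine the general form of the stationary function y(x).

The Lagrangian is L = (1/2)(y')^2 - (1/2) y^2.
∂L/∂y = -y.
∂L/∂y' = y'.
The Euler-Lagrange equation d/dx(∂L/∂y') − ∂L/∂y = 0 becomes:
    y'' + y = 0
General solution: y(x) = A sin(x) + B cos(x), where A and B are arbitrary constants fixed by the endpoint conditions.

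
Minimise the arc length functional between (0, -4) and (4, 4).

Arc-length functional: J[y] = ∫ sqrt(1 + (y')^2) dx.
Lagrangian L = sqrt(1 + (y')^2) has no explicit y dependence, so ∂L/∂y = 0 and the Euler-Lagrange equation gives
    d/dx( y' / sqrt(1 + (y')^2) ) = 0  ⇒  y' / sqrt(1 + (y')^2) = const.
Hence y' is constant, so y(x) is affine.
Fitting the endpoints (0, -4) and (4, 4):
    slope m = (4 − (-4)) / (4 − 0) = 2,
    intercept c = (-4) − m·0 = -4.
Extremal: y(x) = 2 x - 4.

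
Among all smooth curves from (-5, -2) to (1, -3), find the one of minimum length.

Arc-length functional: J[y] = ∫ sqrt(1 + (y')^2) dx.
Lagrangian L = sqrt(1 + (y')^2) has no explicit y dependence, so ∂L/∂y = 0 and the Euler-Lagrange equation gives
    d/dx( y' / sqrt(1 + (y')^2) ) = 0  ⇒  y' / sqrt(1 + (y')^2) = const.
Hence y' is constant, so y(x) is affine.
Fitting the endpoints (-5, -2) and (1, -3):
    slope m = ((-3) − (-2)) / (1 − (-5)) = -1/6,
    intercept c = (-2) − m·(-5) = -17/6.
Extremal: y(x) = (-1/6) x - 17/6.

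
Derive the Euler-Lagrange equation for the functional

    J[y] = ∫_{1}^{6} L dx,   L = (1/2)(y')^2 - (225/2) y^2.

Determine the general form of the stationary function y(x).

The Lagrangian is L = (1/2)(y')^2 - (225/2) y^2.
∂L/∂y = -225y.
∂L/∂y' = y'.
The Euler-Lagrange equation d/dx(∂L/∂y') − ∂L/∂y = 0 becomes:
    y'' + 225 y = 0
General solution: y(x) = A sin(15x) + B cos(15x), where A and B are arbitrary constants fixed by the endpoint conditions.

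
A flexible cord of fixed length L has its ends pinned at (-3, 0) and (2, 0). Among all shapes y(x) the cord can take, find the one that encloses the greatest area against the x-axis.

Set up the augmented Lagrangian using a multiplier λ for the length constraint:
    F(y, y') = y − λ sqrt(1 + y'^2).
F has no explicit x dependence, so the Beltrami identity yields a first integral
    F − y' ∂F/∂y' = C.
Compute ∂F/∂y' = −λ y' / sqrt(1 + y'^2). Then
    y − λ sqrt(1 + y'^2) + λ y'^2 / sqrt(1 + y'^2) = C
    ⇒  y − λ / sqrt(1 + y'^2) = C.
Solving for y' and integrating gives
    (x − a)^2 + (y − b)^2 = λ^2,
a circular arc of radius λ. The constants a, b are determined by the endpoint conditions y(-3) = y(2) = 0, and λ is fixed implicitly by the length constraint
    ∫_{-3}^{2} sqrt(1 + y'^2) dx = L.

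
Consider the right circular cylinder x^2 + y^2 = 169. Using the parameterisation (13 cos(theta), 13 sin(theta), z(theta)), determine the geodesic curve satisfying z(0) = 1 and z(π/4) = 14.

Parameterise the cylinder of radius R = 13 as
    r(θ) = (13 cos θ, 13 sin θ, z(θ)).
The arc-length element is
    ds = sqrt(169 + (dz/dθ)^2) dθ,
so the Lagrangian is L = sqrt(169 + z'^2).
L depends on z' only, not on z or θ, so ∂L/∂z = 0 and
    ∂L/∂z' = z' / sqrt(169 + z'^2).
The Euler-Lagrange equation gives
    d/dθ( z' / sqrt(169 + z'^2) ) = 0,
so z' is constant. Integrating once:
    z(θ) = a θ + b,
a helix on the cylinder (a straight line when the cylinder is unrolled). The constants a, b are determined by the endpoint conditions.
With endpoint conditions z(0) = 1 and z(π/4) = 14: from z(0) = b we get b = 1, and a·π/4 + 1 = 14 gives a = 52/π, so
    z(θ) = (52/π) θ + 1.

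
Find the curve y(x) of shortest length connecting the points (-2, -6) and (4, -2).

Arc-length functional: J[y] = ∫ sqrt(1 + (y')^2) dx.
Lagrangian L = sqrt(1 + (y')^2) has no explicit y dependence, so ∂L/∂y = 0 and the Euler-Lagrange equation gives
    d/dx( y' / sqrt(1 + (y')^2) ) = 0  ⇒  y' / sqrt(1 + (y')^2) = const.
Hence y' is constant, so y(x) is affine.
Fitting the endpoints (-2, -6) and (4, -2):
    slope m = ((-2) − (-6)) / (4 − (-2)) = 2/3,
    intercept c = (-6) − m·(-2) = -14/3.
Extremal: y(x) = (2/3) x - 14/3.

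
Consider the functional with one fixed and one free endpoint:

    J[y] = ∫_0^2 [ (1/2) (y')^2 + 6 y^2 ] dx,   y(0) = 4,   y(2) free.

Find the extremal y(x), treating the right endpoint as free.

The Lagrangian L = (1/2) (y')^2 + 6 y^2 gives
    ∂L/∂y = 12 y,   ∂L/∂y' = y'.
Euler-Lagrange: y'' − 12 y = 0.
With k = sqrt(12), the general solution is
    y(x) = A cosh(sqrt(12) x) + B sinh(sqrt(12) x).
Fixed left endpoint y(0) = 4 ⇒ A = 4.
The right endpoint x = 2 is free, so the natural (transversality) condition is ∂L/∂y' |_{x=2} = 0, i.e. y'(2) = 0.
Compute y'(x) = A k sinh(k x) + B k cosh(k x), so
    y'(2) = A k sinh(k·2) + B k cosh(k·2) = 0
    ⇒ B = −A tanh(k·2) = − 4 tanh(sqrt(12)·2).
Therefore the extremal is
    y(x) = 4 cosh(sqrt(12) x) − 4 tanh(sqrt(12)·2) sinh(sqrt(12) x).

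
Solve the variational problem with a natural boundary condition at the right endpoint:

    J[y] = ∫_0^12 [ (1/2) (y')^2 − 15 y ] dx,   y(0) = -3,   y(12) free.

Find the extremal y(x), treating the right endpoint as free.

The Lagrangian L = (1/2) (y')^2 − 15 y gives
    ∂L/∂y = −15,   ∂L/∂y' = y'.
Euler-Lagrange: d/dx(y') − (−15) = 0, i.e. y'' + 15 = 0, so
    y(x) = −(15/2) x^2 + C1 x + C2.
Fixed left endpoint y(0) = -3 ⇒ C2 = -3.
The right endpoint x = 12 is free, so the natural (transversality) condition is ∂L/∂y' |_{x=12} = 0, i.e. y'(12) = 0.
Compute y'(x) = −15 x + C1, so y'(12) = −180 + C1 = 0 ⇒ C1 = 180.
Therefore the extremal is
    y(x) = −(15/2) x^2 + 180 x − 3.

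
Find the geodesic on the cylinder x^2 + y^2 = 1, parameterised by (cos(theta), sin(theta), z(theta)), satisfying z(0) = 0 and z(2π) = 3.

Parameterise the cylinder of radius R = 1 as
    r(θ) = (cos θ, sin θ, z(θ)).
The arc-length element is
    ds = sqrt(1 + (dz/dθ)^2) dθ,
so the Lagrangian is L = sqrt(1 + z'^2).
L depends on z' only, not on z or θ, so ∂L/∂z = 0 and
    ∂L/∂z' = z' / sqrt(1 + z'^2).
The Euler-Lagrange equation gives
    d/dθ( z' / sqrt(1 + z'^2) ) = 0,
so z' is constant. Integrating once:
    z(θ) = a θ + b,
a helix on the cylinder (a straight line when the cylinder is unrolled). The constants a, b are determined by the endpoint conditions.
With endpoint conditions z(0) = 0 and z(2π) = 3: from z(0) = b we get b = 0, and a·2π + 0 = 3 gives a = 3/(2π), so
    z(θ) = (3/(2π)) θ.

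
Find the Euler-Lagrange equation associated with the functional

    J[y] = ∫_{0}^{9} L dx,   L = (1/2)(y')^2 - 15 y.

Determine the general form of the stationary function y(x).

The Lagrangian is L = (1/2)(y')^2 - 15 y.
∂L/∂y = -15.
∂L/∂y' = y'.
The Euler-Lagrange equation d/dx(∂L/∂y') − ∂L/∂y = 0 becomes:
    y'' + 15 = 0
General solution: y(x) = -(15/2) x^2 + A x + B, where A and B are arbitrary constants fixed by the endpoint conditions.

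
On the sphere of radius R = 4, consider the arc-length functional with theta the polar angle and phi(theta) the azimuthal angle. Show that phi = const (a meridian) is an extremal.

On the sphere of radius R = 4 with spherical coordinates (θ, φ), the induced metric is
    ds^2 = 16(dθ^2 + sin^2(θ) dφ^2).
Using θ as the parameter, the arc-length functional becomes
    J[φ] = ∫ 4 sqrt(1 + sin^2(θ) (dφ/dθ)^2) dθ.
So L = 4 sqrt(1 + sin^2(θ) φ'^2). Compute
    ∂L/∂φ = 0  (L has no explicit φ dependence),
    ∂L/∂φ' = 4 sin^2(θ) φ' / sqrt(1 + sin^2(θ) φ'^2).
For the candidate φ(θ) = c (constant), φ' = 0, so ∂L/∂φ' evaluated along the candidate vanishes, and ∂L/∂φ is identically zero. Hence
    d/dθ(∂L/∂φ') − ∂L/∂φ = 0
is satisfied. Therefore meridians φ = const are extremals of arc length — they are geodesics on the sphere.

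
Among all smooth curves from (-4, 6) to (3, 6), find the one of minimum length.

Arc-length functional: J[y] = ∫ sqrt(1 + (y')^2) dx.
Lagrangian L = sqrt(1 + (y')^2) has no explicit y dependence, so ∂L/∂y = 0 and the Euler-Lagrange equation gives
    d/dx( y' / sqrt(1 + (y')^2) ) = 0  ⇒  y' / sqrt(1 + (y')^2) = const.
Hence y' is constant, so y(x) is affine.
Fitting the endpoints (-4, 6) and (3, 6):
    slope m = (6 − 6) / (3 − (-4)) = 0,
    intercept c = 6 − m·(-4) = 6.
Extremal: y(x) = 6.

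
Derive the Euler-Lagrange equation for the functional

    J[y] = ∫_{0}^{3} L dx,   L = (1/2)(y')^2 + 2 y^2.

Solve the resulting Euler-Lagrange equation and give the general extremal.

The Lagrangian is L = (1/2)(y')^2 + 2 y^2.
∂L/∂y = 4y.
∂L/∂y' = y'.
The Euler-Lagrange equation d/dx(∂L/∂y') − ∂L/∂y = 0 becomes:
    y'' - 4 y = 0
General solution: y(x) = A e^(2x) + B e^(-2x), where A and B are arbitrary constants fixed by the endpoint conditions.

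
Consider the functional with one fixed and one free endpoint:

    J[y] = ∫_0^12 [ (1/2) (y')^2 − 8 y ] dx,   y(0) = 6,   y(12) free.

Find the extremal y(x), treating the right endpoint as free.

The Lagrangian L = (1/2) (y')^2 − 8 y gives
    ∂L/∂y = −8,   ∂L/∂y' = y'.
Euler-Lagrange: d/dx(y') − (−8) = 0, i.e. y'' + 8 = 0, so
    y(x) = −(8/2) x^2 + C1 x + C2.
Fixed left endpoint y(0) = 6 ⇒ C2 = 6.
The right endpoint x = 12 is free, so the natural (transversality) condition is ∂L/∂y' |_{x=12} = 0, i.e. y'(12) = 0.
Compute y'(x) = −8 x + C1, so y'(12) = −96 + C1 = 0 ⇒ C1 = 96.
Therefore the extremal is
    y(x) = −4 x^2 + 96 x + 6.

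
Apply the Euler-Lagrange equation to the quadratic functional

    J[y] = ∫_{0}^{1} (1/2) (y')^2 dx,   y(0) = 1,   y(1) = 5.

The Lagrangian is L = (1/2) (y')^2.
Compute ∂L/∂y = 0, ∂L/∂y' = y'.
The Euler-Lagrange equation d/dx(∂L/∂y') − ∂L/∂y = 0 reduces to
    y'' = 0.
Its general solution is
    y(x) = A x + B,
with A, B fixed by the endpoint conditions.
Applying the endpoint conditions y(0) = 1 and y(1) = 5: solve A·0 + B = 1 and A·1 + B = 5. Subtracting gives A(1 − 0) = 5 − 1, so A = 4, and B = 1 − A·0 = 1. Therefore
    y(x) = 4 x + 1.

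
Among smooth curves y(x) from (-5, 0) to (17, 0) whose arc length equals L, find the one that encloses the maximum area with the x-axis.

Set up the augmented Lagrangian using a multiplier λ for the length constraint:
    F(y, y') = y − λ sqrt(1 + y'^2).
F has no explicit x dependence, so the Beltrami identity yields a first integral
    F − y' ∂F/∂y' = C.
Compute ∂F/∂y' = −λ y' / sqrt(1 + y'^2). Then
    y − λ sqrt(1 + y'^2) + λ y'^2 / sqrt(1 + y'^2) = C
    ⇒  y − λ / sqrt(1 + y'^2) = C.
Solving for y' and integrating gives
    (x − a)^2 + (y − b)^2 = λ^2,
a circular arc of radius λ. The constants a, b are determined by the endpoint conditions y(-5) = y(17) = 0, and λ is fixed implicitly by the length constraint
    ∫_{-5}^{17} sqrt(1 + y'^2) dx = L.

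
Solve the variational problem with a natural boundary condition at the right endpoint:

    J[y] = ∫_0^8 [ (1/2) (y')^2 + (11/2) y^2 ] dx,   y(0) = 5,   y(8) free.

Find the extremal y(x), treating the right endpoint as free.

The Lagrangian L = (1/2) (y')^2 + (11/2) y^2 gives
    ∂L/∂y = 11 y,   ∂L/∂y' = y'.
Euler-Lagrange: y'' − 11 y = 0.
With k = sqrt(11), the general solution is
    y(x) = A cosh(sqrt(11) x) + B sinh(sqrt(11) x).
Fixed left endpoint y(0) = 5 ⇒ A = 5.
The right endpoint x = 8 is free, so the natural (transversality) condition is ∂L/∂y' |_{x=8} = 0, i.e. y'(8) = 0.
Compute y'(x) = A k sinh(k x) + B k cosh(k x), so
    y'(8) = A k sinh(k·8) + B k cosh(k·8) = 0
    ⇒ B = −A tanh(k·8) = − 5 tanh(sqrt(11)·8).
Therefore the extremal is
    y(x) = 5 cosh(sqrt(11) x) − 5 tanh(sqrt(11)·8) sinh(sqrt(11) x).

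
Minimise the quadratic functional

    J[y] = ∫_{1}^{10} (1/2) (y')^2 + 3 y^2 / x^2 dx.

The Lagrangian is L = (1/2) (y')^2 + 3 y^2 / x^2.
Compute ∂L/∂y = 6y/x^2, ∂L/∂y' = y'.
The Euler-Lagrange equation d/dx(∂L/∂y') − ∂L/∂y = 0 reduces to
    y'' − 6/x^2 · y = 0  (x > 0).
Its general solution is
    y(x) = A x^3 + B x^(-2),
with A, B fixed by the endpoint conditions.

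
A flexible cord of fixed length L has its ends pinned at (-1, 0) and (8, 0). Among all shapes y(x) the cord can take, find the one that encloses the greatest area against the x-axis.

Set up the augmented Lagrangian using a multiplier λ for the length constraint:
    F(y, y') = y − λ sqrt(1 + y'^2).
F has no explicit x dependence, so the Beltrami identity yields a first integral
    F − y' ∂F/∂y' = C.
Compute ∂F/∂y' = −λ y' / sqrt(1 + y'^2). Then
    y − λ sqrt(1 + y'^2) + λ y'^2 / sqrt(1 + y'^2) = C
    ⇒  y − λ / sqrt(1 + y'^2) = C.
Solving for y' and integrating gives
    (x − a)^2 + (y − b)^2 = λ^2,
a circular arc of radius λ. The constants a, b are determined by the endpoint conditions y(-1) = y(8) = 0, and λ is fixed implicitly by the length constraint
    ∫_{-1}^{8} sqrt(1 + y'^2) dx = L.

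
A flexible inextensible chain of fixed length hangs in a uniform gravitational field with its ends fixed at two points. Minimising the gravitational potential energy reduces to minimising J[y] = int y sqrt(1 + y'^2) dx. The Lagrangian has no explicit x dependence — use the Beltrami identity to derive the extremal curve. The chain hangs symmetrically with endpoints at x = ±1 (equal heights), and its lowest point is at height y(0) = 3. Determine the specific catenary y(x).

The Lagrangian L(y, y') = y sqrt(1 + y'^2) has no explicit x dependence, so the Beltrami identity applies:
    L − y' ∂L/∂y' = C.
Compute ∂L/∂y' = y · y' / sqrt(1 + y'^2). Then
    L − y' ∂L/∂y'
    = y sqrt(1 + y'^2) − y · y'^2 / sqrt(1 + y'^2)
    = y (1 + y'^2 − y'^2) / sqrt(1 + y'^2)
    = y / sqrt(1 + y'^2) = C.
Squaring gives y^2 = C^2 (1 + y'^2), i.e.
    y'^2 = y^2 / C^2 − 1.
Separating variables,
    dy / sqrt(y^2 − C^2) = dx / C,
and integrating gives arccosh(y / C) = (x − a)/C, so
    y(x) = C cosh((x − a)/C),
the catenary. The constants C and a are fixed by the two endpoint conditions (and, for the hanging-chain problem, the length constraint selects C).
Now fit the given data. The endpoints x = ±1 are symmetric at equal height, so the catenary is even about its minimum: a = 0 and y(x) = C cosh(x/C). The lowest point is y(0) = C cosh(0) = C, and we are told y(0) = 3, so C = 3. Therefore
    y(x) = 3 cosh(x/3),
and at the endpoints
    y(±1) = 3 cosh(1/3).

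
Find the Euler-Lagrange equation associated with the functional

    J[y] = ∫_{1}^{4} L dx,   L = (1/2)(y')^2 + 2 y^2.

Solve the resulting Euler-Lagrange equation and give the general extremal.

The Lagrangian is L = (1/2)(y')^2 + 2 y^2.
∂L/∂y = 4y.
∂L/∂y' = y'.
The Euler-Lagrange equation d/dx(∂L/∂y') − ∂L/∂y = 0 becomes:
    y'' - 4 y = 0
General solution: y(x) = A e^(2x) + B e^(-2x), where A and B are arbitrary constants fixed by the endpoint conditions.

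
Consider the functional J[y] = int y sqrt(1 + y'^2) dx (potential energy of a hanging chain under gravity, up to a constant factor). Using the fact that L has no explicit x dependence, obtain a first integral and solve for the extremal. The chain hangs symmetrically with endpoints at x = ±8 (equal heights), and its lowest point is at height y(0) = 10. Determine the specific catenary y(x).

The Lagrangian L(y, y') = y sqrt(1 + y'^2) has no explicit x dependence, so the Beltrami identity applies:
    L − y' ∂L/∂y' = C.
Compute ∂L/∂y' = y · y' / sqrt(1 + y'^2). Then
    L − y' ∂L/∂y'
    = y sqrt(1 + y'^2) − y · y'^2 / sqrt(1 + y'^2)
    = y (1 + y'^2 − y'^2) / sqrt(1 + y'^2)
    = y / sqrt(1 + y'^2) = C.
Squaring gives y^2 = C^2 (1 + y'^2), i.e.
    y'^2 = y^2 / C^2 − 1.
Separating variables,
    dy / sqrt(y^2 − C^2) = dx / C,
and integrating gives arccosh(y / C) = (x − a)/C, so
    y(x) = C cosh((x − a)/C),
the catenary. The constants C and a are fixed by the two endpoint conditions (and, for the hanging-chain problem, the length constraint selects C).
Now fit the given data. The endpoints x = ±8 are symmetric at equal height, so the catenary is even about its minimum: a = 0 and y(x) = C cosh(x/C). The lowest point is y(0) = C cosh(0) = C, and we are told y(0) = 10, so C = 10. Therefore
    y(x) = 10 cosh(x/10),
and at the endpoints
    y(±8) = 10 cosh(8/10).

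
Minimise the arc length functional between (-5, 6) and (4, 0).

Arc-length functional: J[y] = ∫ sqrt(1 + (y')^2) dx.
Lagrangian L = sqrt(1 + (y')^2) has no explicit y dependence, so ∂L/∂y = 0 and the Euler-Lagrange equation gives
    d/dx( y' / sqrt(1 + (y')^2) ) = 0  ⇒  y' / sqrt(1 + (y')^2) = const.
Hence y' is constant, so y(x) is affine.
Fitting the endpoints (-5, 6) and (4, 0):
    slope m = (0 − 6) / (4 − (-5)) = -2/3,
    intercept c = 6 − m·(-5) = 8/3.
Extremal: y(x) = (-2/3) x + 8/3.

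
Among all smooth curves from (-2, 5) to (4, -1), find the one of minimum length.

Arc-length functional: J[y] = ∫ sqrt(1 + (y')^2) dx.
Lagrangian L = sqrt(1 + (y')^2) has no explicit y dependence, so ∂L/∂y = 0 and the Euler-Lagrange equation gives
    d/dx( y' / sqrt(1 + (y')^2) ) = 0  ⇒  y' / sqrt(1 + (y')^2) = const.
Hence y' is constant, so y(x) is affine.
Fitting the endpoints (-2, 5) and (4, -1):
    slope m = ((-1) − 5) / (4 − (-2)) = -1,
    intercept c = 5 − m·(-2) = 3.
Extremal: y(x) = -x + 3.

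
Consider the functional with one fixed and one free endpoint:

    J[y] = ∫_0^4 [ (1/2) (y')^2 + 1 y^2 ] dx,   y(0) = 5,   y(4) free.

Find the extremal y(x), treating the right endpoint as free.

The Lagrangian L = (1/2) (y')^2 + 1 y^2 gives
    ∂L/∂y = 2 y,   ∂L/∂y' = y'.
Euler-Lagrange: y'' − 2 y = 0.
With k = sqrt(2), the general solution is
    y(x) = A cosh(sqrt(2) x) + B sinh(sqrt(2) x).
Fixed left endpoint y(0) = 5 ⇒ A = 5.
The right endpoint x = 4 is free, so the natural (transversality) condition is ∂L/∂y' |_{x=4} = 0, i.e. y'(4) = 0.
Compute y'(x) = A k sinh(k x) + B k cosh(k x), so
    y'(4) = A k sinh(k·4) + B k cosh(k·4) = 0
    ⇒ B = −A tanh(k·4) = − 5 tanh(sqrt(2)·4).
Therefore the extremal is
    y(x) = 5 cosh(sqrt(2) x) − 5 tanh(sqrt(2)·4) sinh(sqrt(2) x).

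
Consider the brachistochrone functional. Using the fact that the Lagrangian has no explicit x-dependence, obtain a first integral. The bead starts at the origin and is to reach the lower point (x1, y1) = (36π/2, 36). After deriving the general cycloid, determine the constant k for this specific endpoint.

The Lagrangian L = sqrt((1 + y'^2) / y) has no explicit x dependence, so the Beltrami identity applies:
    L − y' ∂L/∂y' = C.
Compute ∂L/∂y' = y' / sqrt(y (1 + y'^2)).
Substitute:
    sqrt((1 + y'^2)/y) − y'·y' / sqrt(y (1 + y'^2))
    = (1 + y'^2) / sqrt(y (1 + y'^2)) − y'^2 / sqrt(y (1 + y'^2))
    = 1 / sqrt(y (1 + y'^2)) = C.
Squaring and rearranging gives the first integral
    y (1 + y'^2) = 1/C^2 =: k   (constant).
Solving this first-order ODE by the substitution
    y = (k/2)(1 − cos θ)
yields the cycloid parameterisation
    x(θ) = (k/2)(θ − sin θ),   y(θ) = (k/2)(1 − cos θ).
The constant k is fixed by the endpoint condition.
Now fit the given lower endpoint (x1, y1) = (36π/2, 36). At the bottom of the first arch (θ = π), the parametric equations give
    y(π) = (k/2)(1 − cos π) = k,
    x(π) = (k/2)(π − sin π) = kπ/2.
Matching y(π) = 36 gives k = 36, consistent with x(π) = 36π/2. Therefore the specific cycloid is
    x(θ) = (36/2)(θ − sin θ),   y(θ) = (36/2)(1 − cos θ).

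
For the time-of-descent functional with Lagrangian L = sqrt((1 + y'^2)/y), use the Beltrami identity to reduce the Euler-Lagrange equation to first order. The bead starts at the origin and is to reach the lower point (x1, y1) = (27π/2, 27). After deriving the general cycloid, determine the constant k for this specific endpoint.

The Lagrangian L = sqrt((1 + y'^2) / y) has no explicit x dependence, so the Beltrami identity applies:
    L − y' ∂L/∂y' = C.
Compute ∂L/∂y' = y' / sqrt(y (1 + y'^2)).
Substitute:
    sqrt((1 + y'^2)/y) − y'·y' / sqrt(y (1 + y'^2))
    = (1 + y'^2) / sqrt(y (1 + y'^2)) − y'^2 / sqrt(y (1 + y'^2))
    = 1 / sqrt(y (1 + y'^2)) = C.
Squaring and rearranging gives the first integral
    y (1 + y'^2) = 1/C^2 =: k   (constant).
Solving this first-order ODE by the substitution
    y = (k/2)(1 − cos θ)
yields the cycloid parameterisation
    x(θ) = (k/2)(θ − sin θ),   y(θ) = (k/2)(1 − cos θ).
The constant k is fixed by the endpoint condition.
Now fit the given lower endpoint (x1, y1) = (27π/2, 27). At the bottom of the first arch (θ = π), the parametric equations give
    y(π) = (k/2)(1 − cos π) = k,
    x(π) = (k/2)(π − sin π) = kπ/2.
Matching y(π) = 27 gives k = 27, consistent with x(π) = 27π/2. Therefore the specific cycloid is
    x(θ) = (27/2)(θ − sin θ),   y(θ) = (27/2)(1 − cos θ).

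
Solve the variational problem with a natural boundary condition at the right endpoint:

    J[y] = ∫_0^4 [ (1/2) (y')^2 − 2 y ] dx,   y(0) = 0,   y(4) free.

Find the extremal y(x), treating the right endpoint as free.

The Lagrangian L = (1/2) (y')^2 − 2 y gives
    ∂L/∂y = −2,   ∂L/∂y' = y'.
Euler-Lagrange: d/dx(y') − (−2) = 0, i.e. y'' + 2 = 0, so
    y(x) = −(2/2) x^2 + C1 x + C2.
Fixed left endpoint y(0) = 0 ⇒ C2 = 0.
The right endpoint x = 4 is free, so the natural (transversality) condition is ∂L/∂y' |_{x=4} = 0, i.e. y'(4) = 0.
Compute y'(x) = −2 x + C1, so y'(4) = −8 + C1 = 0 ⇒ C1 = 8.
Therefore the extremal is
    y(x) = −x^2 + 8 x.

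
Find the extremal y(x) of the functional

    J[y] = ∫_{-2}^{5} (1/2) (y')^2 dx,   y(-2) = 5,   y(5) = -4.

The Lagrangian is L = (1/2) (y')^2.
Compute ∂L/∂y = 0, ∂L/∂y' = y'.
The Euler-Lagrange equation d/dx(∂L/∂y') − ∂L/∂y = 0 reduces to
    y'' = 0.
Its general solution is
    y(x) = A x + B,
with A, B fixed by the endpoint conditions.
Applying the endpoint conditions y(-2) = 5 and y(5) = -4: solve A·-2 + B = 5 and A·5 + B = -4. Subtracting gives A(5 − -2) = -4 − 5, so A = -9/7, and B = 5 − A·-2 = 17/7. Therefore
    y(x) = (-9/7) x + 17/7.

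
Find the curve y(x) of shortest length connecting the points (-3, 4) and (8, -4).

Arc-length functional: J[y] = ∫ sqrt(1 + (y')^2) dx.
Lagrangian L = sqrt(1 + (y')^2) has no explicit y dependence, so ∂L/∂y = 0 and the Euler-Lagrange equation gives
    d/dx( y' / sqrt(1 + (y')^2) ) = 0  ⇒  y' / sqrt(1 + (y')^2) = const.
Hence y' is constant, so y(x) is affine.
Fitting the endpoints (-3, 4) and (8, -4):
    slope m = ((-4) − 4) / (8 − (-3)) = -8/11,
    intercept c = 4 − m·(-3) = 20/11.
Extremal: y(x) = (-8/11) x + 20/11.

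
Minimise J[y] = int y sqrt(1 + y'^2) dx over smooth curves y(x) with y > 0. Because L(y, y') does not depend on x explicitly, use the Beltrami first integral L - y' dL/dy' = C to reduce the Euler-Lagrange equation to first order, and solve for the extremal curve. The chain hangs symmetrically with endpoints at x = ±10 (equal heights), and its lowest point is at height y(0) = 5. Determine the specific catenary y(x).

The Lagrangian L(y, y') = y sqrt(1 + y'^2) has no explicit x dependence, so the Beltrami identity applies:
    L − y' ∂L/∂y' = C.
Compute ∂L/∂y' = y · y' / sqrt(1 + y'^2). Then
    L − y' ∂L/∂y'
    = y sqrt(1 + y'^2) − y · y'^2 / sqrt(1 + y'^2)
    = y (1 + y'^2 − y'^2) / sqrt(1 + y'^2)
    = y / sqrt(1 + y'^2) = C.
Squaring gives y^2 = C^2 (1 + y'^2), i.e.
    y'^2 = y^2 / C^2 − 1.
Separating variables,
    dy / sqrt(y^2 − C^2) = dx / C,
and integrating gives arccosh(y / C) = (x − a)/C, so
    y(x) = C cosh((x − a)/C),
the catenary. The constants C and a are fixed by the two endpoint conditions (and, for the hanging-chain problem, the length constraint selects C).
Now fit the given data. The endpoints x = ±10 are symmetric at equal height, so the catenary is even about its minimum: a = 0 and y(x) = C cosh(x/C). The lowest point is y(0) = C cosh(0) = C, and we are told y(0) = 5, so C = 5. Therefore
    y(x) = 5 cosh(x/5),
and at the endpoints
    y(±10) = 5 cosh(10/5).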